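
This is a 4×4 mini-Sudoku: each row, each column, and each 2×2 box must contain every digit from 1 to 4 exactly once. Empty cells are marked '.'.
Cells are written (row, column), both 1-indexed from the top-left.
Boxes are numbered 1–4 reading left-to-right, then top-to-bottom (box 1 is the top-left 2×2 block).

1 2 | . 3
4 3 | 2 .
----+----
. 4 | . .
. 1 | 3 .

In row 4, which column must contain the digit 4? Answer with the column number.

Consider where 4 can go in row 4.
(4,1) is out (column 1 already has a 4).
So the only cell in row 4 that can hold 4 is (4,4).
That is column 4.

4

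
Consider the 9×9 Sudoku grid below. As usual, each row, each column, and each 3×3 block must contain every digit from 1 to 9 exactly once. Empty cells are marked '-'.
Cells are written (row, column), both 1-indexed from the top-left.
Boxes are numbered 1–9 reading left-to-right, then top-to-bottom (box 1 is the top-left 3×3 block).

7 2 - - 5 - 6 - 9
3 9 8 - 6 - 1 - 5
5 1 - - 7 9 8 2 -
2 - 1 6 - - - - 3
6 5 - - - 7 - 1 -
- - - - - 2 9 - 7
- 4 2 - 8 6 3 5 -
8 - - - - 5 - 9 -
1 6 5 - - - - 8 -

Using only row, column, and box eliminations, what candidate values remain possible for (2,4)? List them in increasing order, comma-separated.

Row 2 already contains {1, 3, 5, 6, 8, 9}.
Column 4 already contains {6}.
Its 3×3 block (box 2) already contains {5, 6, 7, 9}.
Removing those from 1–9 leaves {2, 4} as the candidates for (2,4).

2,4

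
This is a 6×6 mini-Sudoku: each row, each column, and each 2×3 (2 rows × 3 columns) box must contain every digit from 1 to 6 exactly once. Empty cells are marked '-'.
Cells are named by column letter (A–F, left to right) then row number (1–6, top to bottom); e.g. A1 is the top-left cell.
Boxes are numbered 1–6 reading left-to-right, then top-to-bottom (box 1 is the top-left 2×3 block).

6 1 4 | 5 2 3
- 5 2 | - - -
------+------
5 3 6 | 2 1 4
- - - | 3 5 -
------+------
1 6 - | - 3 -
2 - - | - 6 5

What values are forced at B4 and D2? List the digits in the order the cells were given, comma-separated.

2,6

For B4:
  Consider where 2 can go in row 4.
  A4 is out (column A already has a 2).
  C4 is out (column C already has a 2).
  F4 is out (box 4 already has a 2).
  So the only cell in row 4 that can hold 2 is B4.
  So B4 = 2.
For D2:
  Consider where 6 can go in column D.
  D5 is out (row 5 already has a 6).
  D6 is out (row 6 already has a 6).
  So the only cell in column D that can hold 6 is D2.
  So D2 = 6.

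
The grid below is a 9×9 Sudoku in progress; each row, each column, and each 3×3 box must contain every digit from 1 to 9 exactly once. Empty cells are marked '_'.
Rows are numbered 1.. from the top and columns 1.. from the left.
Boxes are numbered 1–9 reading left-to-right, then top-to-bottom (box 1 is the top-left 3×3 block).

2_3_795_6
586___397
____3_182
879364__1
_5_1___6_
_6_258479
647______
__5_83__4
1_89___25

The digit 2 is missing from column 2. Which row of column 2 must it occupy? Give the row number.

Consider where 2 can go in column 2.
row 1, column 2 is out (row 1 already has a 2).
row 3, column 2 is out (row 3 already has a 2).
row 9, column 2 is out (row 9 already has a 2).
So the only cell in column 2 that can hold 2 is row 8, column 2.
That is row 8.

8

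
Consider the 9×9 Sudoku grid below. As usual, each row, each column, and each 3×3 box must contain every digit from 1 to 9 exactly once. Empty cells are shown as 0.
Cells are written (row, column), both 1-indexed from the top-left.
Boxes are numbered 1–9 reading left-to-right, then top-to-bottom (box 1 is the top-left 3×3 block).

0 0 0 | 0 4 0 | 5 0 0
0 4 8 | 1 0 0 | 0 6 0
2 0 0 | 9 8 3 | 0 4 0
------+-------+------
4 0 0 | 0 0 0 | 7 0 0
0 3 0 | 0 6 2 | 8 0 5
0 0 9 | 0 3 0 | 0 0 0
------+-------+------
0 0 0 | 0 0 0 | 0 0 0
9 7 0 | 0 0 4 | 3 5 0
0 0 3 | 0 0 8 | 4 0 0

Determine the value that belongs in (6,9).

4

Cell (6,9) itself could take any of {1, 2, 4, 6} by direct elimination.
Consider where 4 can go in column 9.
(1,9) is out (row 1 already has a 4). (2,9) is out (row 2 already has a 4). (3,9) is out (row 3 already has a 4). (4,9) is out (row 4 already has a 4). The remaining empty cells in column 9 are similarly blocked.
So the only cell in column 9 that can hold 4 is (6,9).
Therefore (6,9) = 4.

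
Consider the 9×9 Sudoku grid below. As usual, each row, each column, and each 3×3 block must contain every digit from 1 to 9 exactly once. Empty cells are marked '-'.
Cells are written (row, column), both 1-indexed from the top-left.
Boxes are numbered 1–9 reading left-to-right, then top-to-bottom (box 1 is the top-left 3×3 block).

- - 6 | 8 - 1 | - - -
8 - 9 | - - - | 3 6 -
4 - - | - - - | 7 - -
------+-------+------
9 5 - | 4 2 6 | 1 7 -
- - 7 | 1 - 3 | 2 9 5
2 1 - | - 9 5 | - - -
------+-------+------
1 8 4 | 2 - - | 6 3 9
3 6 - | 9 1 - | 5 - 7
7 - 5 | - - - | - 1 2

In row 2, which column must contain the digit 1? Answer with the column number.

9

Consider where 1 can go in row 2.
(2,2) is out (column 2 already has a 1).
(2,4) is out (column 4 already has a 1).
(2,5) is out (column 5 already has a 1).
(2,6) is out (column 6 already has a 1).
So the only cell in row 2 that can hold 1 is (2,9).
That is column 9.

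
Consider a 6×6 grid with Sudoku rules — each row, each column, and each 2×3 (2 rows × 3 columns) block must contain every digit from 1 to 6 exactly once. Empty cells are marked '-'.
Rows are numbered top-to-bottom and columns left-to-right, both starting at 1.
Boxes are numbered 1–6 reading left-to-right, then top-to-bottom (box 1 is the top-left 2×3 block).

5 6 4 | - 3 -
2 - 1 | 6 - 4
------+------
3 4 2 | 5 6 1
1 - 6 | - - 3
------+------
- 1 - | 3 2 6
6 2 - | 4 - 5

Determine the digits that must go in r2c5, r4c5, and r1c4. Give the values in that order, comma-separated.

5,4,1

For r2c5:
  Row 2 already contains {1, 2, 4, 6}.
  Column 5 already contains {2, 3, 6}.
  Its 2×3 block (box 2) already contains {3, 4, 6}.
  The only value from 1–6 not eliminated is 5, so r2c5 = 5.
For r4c5:
  Row 4 already contains {1, 3, 6}.
  Column 5 already contains {2, 3, 6}.
  Its 2×3 block (box 4) already contains {1, 3, 5, 6}.
  The only value from 1–6 not eliminated is 4, so r4c5 = 4.
For r1c4:
  Consider where 1 can go in box 2.
  r1c6 is out (column 6 already has a 1).
  r2c5 is out (row 2 already has a 1).
  So the only cell in box 2 that can hold 1 is r1c4.
  So r1c4 = 1.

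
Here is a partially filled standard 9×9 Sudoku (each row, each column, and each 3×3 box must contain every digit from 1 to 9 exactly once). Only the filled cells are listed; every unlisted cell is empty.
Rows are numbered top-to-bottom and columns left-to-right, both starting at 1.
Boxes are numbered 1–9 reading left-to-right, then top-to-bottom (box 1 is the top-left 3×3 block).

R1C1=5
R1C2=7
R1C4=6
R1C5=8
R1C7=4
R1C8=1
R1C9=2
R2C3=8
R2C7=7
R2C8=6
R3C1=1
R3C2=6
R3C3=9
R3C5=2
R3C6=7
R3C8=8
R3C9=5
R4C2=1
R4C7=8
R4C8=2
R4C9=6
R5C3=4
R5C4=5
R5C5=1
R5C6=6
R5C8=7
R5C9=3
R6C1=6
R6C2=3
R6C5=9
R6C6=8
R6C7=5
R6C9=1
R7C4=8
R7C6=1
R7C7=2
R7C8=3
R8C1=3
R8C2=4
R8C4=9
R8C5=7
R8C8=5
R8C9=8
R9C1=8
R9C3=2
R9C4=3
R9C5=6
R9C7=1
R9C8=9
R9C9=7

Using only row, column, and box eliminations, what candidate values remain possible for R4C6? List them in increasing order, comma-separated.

3,4

Row 4 already contains {1, 2, 6, 8}.
Column 6 already contains {1, 6, 7, 8}.
Its 3×3 block (box 5) already contains {1, 5, 6, 8, 9}.
Removing those from 1–9 leaves {3, 4} as the candidates for R4C6.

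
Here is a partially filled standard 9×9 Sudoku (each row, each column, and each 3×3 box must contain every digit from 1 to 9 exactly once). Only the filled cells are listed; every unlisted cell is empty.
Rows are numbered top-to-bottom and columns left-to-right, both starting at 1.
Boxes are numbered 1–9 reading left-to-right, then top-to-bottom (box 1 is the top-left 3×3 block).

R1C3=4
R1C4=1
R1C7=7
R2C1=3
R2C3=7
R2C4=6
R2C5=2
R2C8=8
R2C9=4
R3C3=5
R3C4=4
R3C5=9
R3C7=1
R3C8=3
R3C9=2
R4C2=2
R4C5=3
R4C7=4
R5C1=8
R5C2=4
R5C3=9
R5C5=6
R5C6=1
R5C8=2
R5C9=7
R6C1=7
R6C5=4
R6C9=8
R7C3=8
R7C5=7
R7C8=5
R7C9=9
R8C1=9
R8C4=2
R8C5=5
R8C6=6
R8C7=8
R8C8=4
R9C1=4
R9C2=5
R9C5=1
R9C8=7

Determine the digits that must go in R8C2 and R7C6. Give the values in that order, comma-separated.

For R8C2:
  Consider where 7 can go in column 2.
  R1C2 is out (row 1 already has a 7).
  R2C2 is out (row 2 already has a 7).
  R3C2 is out (box 1 already has a 7).
  R6C2 is out (row 6 already has a 7).
  R7C2 is out (row 7 already has a 7).
  So the only cell in column 2 that can hold 7 is R8C2.
  So R8C2 = 7.
For R7C6:
  Consider where 4 can go in row 7.
  R7C1 is out (column 1 already has a 4).
  R7C2 is out (column 2 already has a 4).
  R7C4 is out (column 4 already has a 4).
  R7C7 is out (column 7 already has a 4).
  So the only cell in row 7 that can hold 4 is R7C6.
  So R7C6 = 4.

7,4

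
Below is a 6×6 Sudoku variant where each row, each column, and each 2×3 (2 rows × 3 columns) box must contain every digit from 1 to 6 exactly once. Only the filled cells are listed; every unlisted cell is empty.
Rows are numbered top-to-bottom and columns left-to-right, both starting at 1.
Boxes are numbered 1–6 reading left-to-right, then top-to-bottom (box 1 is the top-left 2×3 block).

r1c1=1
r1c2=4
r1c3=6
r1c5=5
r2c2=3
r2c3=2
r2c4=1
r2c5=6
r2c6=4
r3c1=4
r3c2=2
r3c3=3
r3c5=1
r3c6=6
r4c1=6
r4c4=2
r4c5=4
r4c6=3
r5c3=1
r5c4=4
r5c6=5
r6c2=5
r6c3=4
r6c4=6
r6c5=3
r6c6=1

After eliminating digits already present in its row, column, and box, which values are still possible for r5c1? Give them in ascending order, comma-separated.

Row 5 already contains {1, 4, 5}.
Column 1 already contains {1, 4, 6}.
Its 2×3 block (box 5) already contains {1, 4, 5}.
Removing those from 1–6 leaves {2, 3} as the candidates for r5c1.

2,3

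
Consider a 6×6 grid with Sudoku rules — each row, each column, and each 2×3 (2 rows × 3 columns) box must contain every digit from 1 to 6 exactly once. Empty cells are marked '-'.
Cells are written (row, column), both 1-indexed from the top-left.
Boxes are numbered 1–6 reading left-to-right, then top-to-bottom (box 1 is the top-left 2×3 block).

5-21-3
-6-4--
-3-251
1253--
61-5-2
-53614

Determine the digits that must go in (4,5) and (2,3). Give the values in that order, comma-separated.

4,1

For (4,5):
  Consider where 4 can go in row 4.
  (4,6) is out (column 6 already has a 4).
  So the only cell in row 4 that can hold 4 is (4,5).
  So (4,5) = 4.
For (2,3):
  Row 2 already contains {4, 6}.
  Column 3 already contains {2, 3, 5}.
  Its 2×3 block (box 1) already contains {2, 5, 6}.
  The only value from 1–6 not eliminated is 1, so (2,3) = 1.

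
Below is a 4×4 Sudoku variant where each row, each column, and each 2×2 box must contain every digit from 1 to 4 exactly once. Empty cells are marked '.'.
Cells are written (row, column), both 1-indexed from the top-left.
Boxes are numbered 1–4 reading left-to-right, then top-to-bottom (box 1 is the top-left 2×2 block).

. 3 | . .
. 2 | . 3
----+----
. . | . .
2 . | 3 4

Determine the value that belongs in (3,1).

3

Cell (3,1) itself could take any of {1, 3, 4} by direct elimination.
Consider where 3 can go in box 3.
(3,2) is out (column 2 already has a 3).
(4,2) is out (row 4 already has a 3).
So the only cell in box 3 that can hold 3 is (3,1).
Therefore (3,1) = 3.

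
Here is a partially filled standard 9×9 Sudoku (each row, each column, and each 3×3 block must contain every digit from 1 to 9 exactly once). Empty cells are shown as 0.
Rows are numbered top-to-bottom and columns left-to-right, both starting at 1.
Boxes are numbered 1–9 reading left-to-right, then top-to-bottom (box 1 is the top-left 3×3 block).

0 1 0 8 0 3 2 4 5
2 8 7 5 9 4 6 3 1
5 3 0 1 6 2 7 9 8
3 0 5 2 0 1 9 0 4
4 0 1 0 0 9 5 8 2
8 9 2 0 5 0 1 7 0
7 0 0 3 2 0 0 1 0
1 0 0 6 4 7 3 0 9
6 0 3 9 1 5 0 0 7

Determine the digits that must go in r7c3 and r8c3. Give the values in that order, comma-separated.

9,8

For r7c3:
  Consider where 9 can go in row 7.
  r7c2 is out (column 2 already has a 9).
  r7c6 is out (column 6 already has a 9).
  r7c7 is out (column 7 already has a 9).
  r7c9 is out (column 9 already has a 9).
  So the only cell in row 7 that can hold 9 is r7c3.
  So r7c3 = 9.
For r8c3:
  Row 8 already contains {1, 3, 4, 6, 7, 9}.
  Column 3 already contains {1, 2, 3, 5, 7}.
  Its 3×3 block (box 7) already contains {1, 3, 6, 7}.
  The only value from 1–9 not eliminated is 8, so r8c3 = 8.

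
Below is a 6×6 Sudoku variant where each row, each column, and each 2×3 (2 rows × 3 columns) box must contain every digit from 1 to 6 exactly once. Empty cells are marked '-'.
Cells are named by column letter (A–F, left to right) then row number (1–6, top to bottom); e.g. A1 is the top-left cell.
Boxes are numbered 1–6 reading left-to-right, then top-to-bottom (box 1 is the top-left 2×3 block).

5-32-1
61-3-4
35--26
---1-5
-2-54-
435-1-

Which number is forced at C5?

6

Cell C5 itself could take any of {1, 6} by direct elimination.
Consider where 6 can go in row 5.
A5 is out (column A already has a 6).
F5 is out (column F already has a 6).
So the only cell in row 5 that can hold 6 is C5.
Therefore C5 = 6.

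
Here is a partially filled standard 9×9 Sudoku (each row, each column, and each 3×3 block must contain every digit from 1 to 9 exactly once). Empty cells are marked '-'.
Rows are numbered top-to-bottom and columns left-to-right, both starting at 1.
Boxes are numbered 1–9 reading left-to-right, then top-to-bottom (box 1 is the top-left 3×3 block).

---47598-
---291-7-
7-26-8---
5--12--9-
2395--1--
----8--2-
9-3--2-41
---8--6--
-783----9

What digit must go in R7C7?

8

Cell R7C7 itself could take any of {5, 7, 8} by direct elimination.
Consider where 8 can go in row 7.
R7C2 is out (box 7 already has a 8).
R7C4 is out (column 4 already has a 8).
R7C5 is out (column 5 already has a 8).
So the only cell in row 7 that can hold 8 is R7C7.
Therefore R7C7 = 8.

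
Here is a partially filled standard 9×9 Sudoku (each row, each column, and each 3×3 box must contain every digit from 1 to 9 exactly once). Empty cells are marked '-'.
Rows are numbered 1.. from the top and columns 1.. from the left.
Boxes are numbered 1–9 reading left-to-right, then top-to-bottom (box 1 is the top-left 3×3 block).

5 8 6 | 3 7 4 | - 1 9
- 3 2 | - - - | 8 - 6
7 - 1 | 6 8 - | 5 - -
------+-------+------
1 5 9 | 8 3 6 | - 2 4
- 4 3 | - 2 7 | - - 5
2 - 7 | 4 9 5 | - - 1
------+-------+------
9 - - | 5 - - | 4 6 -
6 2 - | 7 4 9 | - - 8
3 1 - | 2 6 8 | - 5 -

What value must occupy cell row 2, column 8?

Cell row 2, column 8 itself could take any of {4, 7} by direct elimination.
Consider where 7 can go in row 2.
row 2, column 1 is out (column 1 already has a 7).
row 2, column 4 is out (column 4 already has a 7).
row 2, column 5 is out (column 5 already has a 7).
row 2, column 6 is out (column 6 already has a 7).
So the only cell in row 2 that can hold 7 is row 2, column 8.
Therefore row 2, column 8 = 7.

7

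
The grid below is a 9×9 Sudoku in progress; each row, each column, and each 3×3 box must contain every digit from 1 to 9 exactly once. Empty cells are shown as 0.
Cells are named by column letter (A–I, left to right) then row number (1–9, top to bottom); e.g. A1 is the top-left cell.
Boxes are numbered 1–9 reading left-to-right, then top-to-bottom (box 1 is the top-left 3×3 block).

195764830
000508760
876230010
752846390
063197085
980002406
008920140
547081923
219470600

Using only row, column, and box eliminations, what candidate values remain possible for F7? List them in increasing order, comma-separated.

3,5

Row 7 already contains {1, 2, 4, 8, 9}.
Column F already contains {1, 2, 4, 6, 7, 8}.
Its 3×3 block (box 8) already contains {1, 2, 4, 7, 8, 9}.
Removing those from 1–9 leaves {3, 5} as the candidates for F7.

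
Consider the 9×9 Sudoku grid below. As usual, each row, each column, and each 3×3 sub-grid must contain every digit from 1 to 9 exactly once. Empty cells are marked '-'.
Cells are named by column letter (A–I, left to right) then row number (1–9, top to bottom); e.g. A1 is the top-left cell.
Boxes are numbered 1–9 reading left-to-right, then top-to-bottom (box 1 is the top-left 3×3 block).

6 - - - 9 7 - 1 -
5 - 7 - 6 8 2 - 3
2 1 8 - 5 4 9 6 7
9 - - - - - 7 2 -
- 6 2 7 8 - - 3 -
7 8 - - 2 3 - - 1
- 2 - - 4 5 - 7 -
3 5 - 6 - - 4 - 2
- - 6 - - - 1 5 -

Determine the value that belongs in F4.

6

Cell F4 itself could take any of {1, 6} by direct elimination.
Consider where 6 can go in column F.
F5 is out (row 5 already has a 6).
F8 is out (row 8 already has a 6).
F9 is out (row 9 already has a 6).
So the only cell in column F that can hold 6 is F4.
Therefore F4 = 6.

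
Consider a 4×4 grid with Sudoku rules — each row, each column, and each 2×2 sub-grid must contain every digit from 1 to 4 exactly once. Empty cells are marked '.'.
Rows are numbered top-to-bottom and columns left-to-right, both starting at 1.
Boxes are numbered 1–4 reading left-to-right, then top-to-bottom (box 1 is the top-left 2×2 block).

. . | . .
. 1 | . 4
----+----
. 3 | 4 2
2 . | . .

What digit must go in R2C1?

Row 2 already contains {1, 4}.
Column 1 already contains {2}.
Its 2×2 block (box 1) already contains {1}.
The only value from 1–4 not eliminated is 3, so R2C1 = 3.

3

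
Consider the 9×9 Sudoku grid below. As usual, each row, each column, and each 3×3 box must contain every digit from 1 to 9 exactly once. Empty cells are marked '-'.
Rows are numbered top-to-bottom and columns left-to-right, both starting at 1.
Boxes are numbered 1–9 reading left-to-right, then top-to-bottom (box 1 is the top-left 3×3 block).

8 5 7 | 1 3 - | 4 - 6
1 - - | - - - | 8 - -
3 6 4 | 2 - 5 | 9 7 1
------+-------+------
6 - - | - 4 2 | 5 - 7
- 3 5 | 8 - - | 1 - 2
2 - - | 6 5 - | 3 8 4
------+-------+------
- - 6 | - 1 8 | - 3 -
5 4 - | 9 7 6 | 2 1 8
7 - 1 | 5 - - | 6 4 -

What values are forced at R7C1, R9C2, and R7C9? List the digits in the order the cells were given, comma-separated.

9,8,5

For R7C1:
  Row 7 already contains {1, 3, 6, 8}.
  Column 1 already contains {1, 2, 3, 5, 6, 7, 8}.
  Its 3×3 block (box 7) already contains {1, 4, 5, 6, 7}.
  The only value from 1–9 not eliminated is 9, so R7C1 = 9.
For R9C2:
  Consider where 8 can go in box 7.
  R7C1 is out (row 7 already has a 8).
  R7C2 is out (row 7 already has a 8).
  R8C3 is out (row 8 already has a 8).
  So the only cell in box 7 that can hold 8 is R9C2.
  So R9C2 = 8.
For R7C9:
  Consider where 5 can go in box 9.
  R7C7 is out (column 7 already has a 5).
  R9C9 is out (row 9 already has a 5).
  So the only cell in box 9 that can hold 5 is R7C9.
  So R7C9 = 5.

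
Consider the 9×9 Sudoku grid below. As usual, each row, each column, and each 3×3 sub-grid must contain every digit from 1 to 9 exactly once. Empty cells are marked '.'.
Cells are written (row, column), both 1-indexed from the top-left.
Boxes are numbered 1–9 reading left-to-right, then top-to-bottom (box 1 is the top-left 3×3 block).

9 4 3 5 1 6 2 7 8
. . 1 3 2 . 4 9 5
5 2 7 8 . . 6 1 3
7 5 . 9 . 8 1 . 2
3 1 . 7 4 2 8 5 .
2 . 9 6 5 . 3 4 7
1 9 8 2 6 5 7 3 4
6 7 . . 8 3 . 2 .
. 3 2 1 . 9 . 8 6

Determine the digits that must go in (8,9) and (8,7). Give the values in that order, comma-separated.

For (8,9):
  Consider where 1 can go in box 9.
  (8,7) is out (column 7 already has a 1).
  (9,7) is out (row 9 already has a 1).
  So the only cell in box 9 that can hold 1 is (8,9).
  So (8,9) = 1.
For (8,7):
  Consider where 9 can go in column 7.
  (9,7) is out (row 9 already has a 9).
  So the only cell in column 7 that can hold 9 is (8,7).
  So (8,7) = 9.

1,9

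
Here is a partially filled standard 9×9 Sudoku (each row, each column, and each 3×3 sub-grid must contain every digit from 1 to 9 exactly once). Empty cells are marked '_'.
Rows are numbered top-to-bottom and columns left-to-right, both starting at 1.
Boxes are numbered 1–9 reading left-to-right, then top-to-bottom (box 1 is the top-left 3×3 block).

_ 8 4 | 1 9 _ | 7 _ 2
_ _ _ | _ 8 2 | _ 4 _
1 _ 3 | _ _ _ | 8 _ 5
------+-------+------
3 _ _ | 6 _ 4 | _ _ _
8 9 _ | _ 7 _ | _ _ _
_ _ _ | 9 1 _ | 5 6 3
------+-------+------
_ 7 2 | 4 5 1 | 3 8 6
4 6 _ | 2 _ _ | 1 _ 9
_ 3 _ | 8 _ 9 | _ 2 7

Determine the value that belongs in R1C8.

Row 1 already contains {1, 2, 4, 7, 8, 9}.
Column 8 already contains {2, 4, 6, 8}.
Its 3×3 block (box 3) already contains {2, 4, 5, 7, 8}.
The only value from 1–9 not eliminated is 3, so R1C8 = 3.

3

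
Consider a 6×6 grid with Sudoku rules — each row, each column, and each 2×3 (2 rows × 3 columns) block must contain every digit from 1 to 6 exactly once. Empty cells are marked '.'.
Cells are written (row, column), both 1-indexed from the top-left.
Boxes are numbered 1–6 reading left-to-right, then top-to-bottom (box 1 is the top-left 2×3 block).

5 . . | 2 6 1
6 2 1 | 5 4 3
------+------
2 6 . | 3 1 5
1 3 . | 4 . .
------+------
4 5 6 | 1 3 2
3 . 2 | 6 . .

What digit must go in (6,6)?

4

Row 6 already contains {2, 3, 6}.
Column 6 already contains {1, 2, 3, 5}.
Its 2×3 block (box 6) already contains {1, 2, 3, 6}.
The only value from 1–6 not eliminated is 4, so (6,6) = 4.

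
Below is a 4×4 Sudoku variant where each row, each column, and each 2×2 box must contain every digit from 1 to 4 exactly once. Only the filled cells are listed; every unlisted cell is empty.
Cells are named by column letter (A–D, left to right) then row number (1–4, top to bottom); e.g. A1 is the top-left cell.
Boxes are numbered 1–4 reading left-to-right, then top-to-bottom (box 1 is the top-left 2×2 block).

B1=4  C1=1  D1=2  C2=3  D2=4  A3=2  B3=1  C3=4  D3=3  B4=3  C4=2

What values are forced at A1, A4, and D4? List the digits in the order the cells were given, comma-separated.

For A1:
  Row 1 already contains {1, 2, 4}.
  Column A already contains {2}.
  Its 2×2 block (box 1) already contains {4}.
  The only value from 1–4 not eliminated is 3, so A1 = 3.
For A4:
  Row 4 already contains {2, 3}.
  Column A already contains {2}.
  Its 2×2 block (box 3) already contains {1, 2, 3}.
  The only value from 1–4 not eliminated is 4, so A4 = 4.
For D4:
  Row 4 already contains {2, 3}.
  Column D already contains {2, 3, 4}.
  Its 2×2 block (box 4) already contains {2, 3, 4}.
  The only value from 1–4 not eliminated is 1, so D4 = 1.

3,4,1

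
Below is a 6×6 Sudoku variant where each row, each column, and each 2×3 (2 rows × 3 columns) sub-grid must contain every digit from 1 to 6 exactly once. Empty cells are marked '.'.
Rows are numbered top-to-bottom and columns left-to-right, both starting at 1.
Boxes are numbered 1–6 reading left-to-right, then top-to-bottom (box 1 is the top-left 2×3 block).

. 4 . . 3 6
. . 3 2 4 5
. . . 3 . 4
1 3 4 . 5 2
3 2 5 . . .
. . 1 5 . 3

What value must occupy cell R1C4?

1

Row 1 already contains {3, 4, 6}.
Column 4 already contains {2, 3, 5}.
Its 2×3 block (box 2) already contains {2, 3, 4, 5, 6}.
The only value from 1–6 not eliminated is 1, so R1C4 = 1.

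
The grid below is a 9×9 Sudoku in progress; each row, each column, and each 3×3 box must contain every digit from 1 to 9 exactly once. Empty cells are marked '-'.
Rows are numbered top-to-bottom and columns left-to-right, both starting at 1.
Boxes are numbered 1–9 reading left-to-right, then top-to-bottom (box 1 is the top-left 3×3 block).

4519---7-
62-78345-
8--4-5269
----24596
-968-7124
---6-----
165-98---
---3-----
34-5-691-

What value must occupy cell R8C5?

4

Cell R8C5 itself could take any of {1, 4, 7} by direct elimination.
Consider where 4 can go in column 5.
R1C5 is out (row 1 already has a 4).
R3C5 is out (row 3 already has a 4).
R5C5 is out (row 5 already has a 4).
R6C5 is out (box 5 already has a 4).
R9C5 is out (row 9 already has a 4).
So the only cell in column 5 that can hold 4 is R8C5.
Therefore R8C5 = 4.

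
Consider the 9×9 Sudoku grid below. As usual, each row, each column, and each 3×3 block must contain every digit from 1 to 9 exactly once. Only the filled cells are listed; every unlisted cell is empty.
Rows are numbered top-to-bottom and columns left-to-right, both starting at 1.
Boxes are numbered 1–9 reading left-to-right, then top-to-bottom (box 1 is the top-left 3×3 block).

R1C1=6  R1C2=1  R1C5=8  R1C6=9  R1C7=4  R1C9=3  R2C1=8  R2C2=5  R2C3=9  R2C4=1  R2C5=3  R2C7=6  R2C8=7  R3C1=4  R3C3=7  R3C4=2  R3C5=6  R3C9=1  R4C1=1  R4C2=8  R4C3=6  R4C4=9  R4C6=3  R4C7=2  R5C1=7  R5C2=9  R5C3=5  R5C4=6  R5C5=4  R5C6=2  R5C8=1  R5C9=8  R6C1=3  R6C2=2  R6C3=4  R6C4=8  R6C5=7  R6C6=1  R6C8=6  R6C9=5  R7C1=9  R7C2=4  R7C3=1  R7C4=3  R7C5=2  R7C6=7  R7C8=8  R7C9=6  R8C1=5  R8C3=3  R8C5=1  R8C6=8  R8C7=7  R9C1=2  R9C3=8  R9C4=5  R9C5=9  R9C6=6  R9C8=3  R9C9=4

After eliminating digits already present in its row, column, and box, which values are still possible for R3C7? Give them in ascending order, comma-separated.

5,8,9

Row 3 already contains {1, 2, 4, 6, 7}.
Column 7 already contains {2, 4, 6, 7}.
Its 3×3 block (box 3) already contains {1, 3, 4, 6, 7}.
Removing those from 1–9 leaves {5, 8, 9} as the candidates for R3C7.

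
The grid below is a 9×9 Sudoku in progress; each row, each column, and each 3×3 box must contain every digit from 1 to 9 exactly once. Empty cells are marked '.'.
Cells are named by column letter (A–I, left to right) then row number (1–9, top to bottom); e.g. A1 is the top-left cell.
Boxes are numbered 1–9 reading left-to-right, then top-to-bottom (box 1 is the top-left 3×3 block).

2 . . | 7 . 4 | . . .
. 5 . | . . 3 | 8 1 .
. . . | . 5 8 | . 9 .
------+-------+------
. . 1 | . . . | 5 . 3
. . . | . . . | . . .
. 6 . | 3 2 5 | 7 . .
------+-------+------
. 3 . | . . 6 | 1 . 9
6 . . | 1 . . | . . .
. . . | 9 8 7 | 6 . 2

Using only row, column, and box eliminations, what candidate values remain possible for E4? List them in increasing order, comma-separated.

4,6,7,9

Row 4 already contains {1, 3, 5}.
Column E already contains {2, 5, 8}.
Its 3×3 block (box 5) already contains {2, 3, 5}.
Removing those from 1–9 leaves {4, 6, 7, 9} as the candidates for E4.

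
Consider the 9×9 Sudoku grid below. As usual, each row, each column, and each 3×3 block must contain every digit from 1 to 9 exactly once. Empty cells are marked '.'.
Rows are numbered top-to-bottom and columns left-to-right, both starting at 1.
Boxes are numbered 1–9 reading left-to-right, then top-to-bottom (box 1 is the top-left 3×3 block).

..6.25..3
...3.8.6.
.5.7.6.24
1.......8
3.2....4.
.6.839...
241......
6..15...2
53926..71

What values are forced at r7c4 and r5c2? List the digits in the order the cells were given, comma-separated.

9,8

For r7c4:
  Row 7 already contains {1, 2, 4}.
  Column 4 already contains {1, 2, 3, 7, 8}.
  Its 3×3 block (box 8) already contains {1, 2, 5, 6}.
  The only value from 1–9 not eliminated is 9, so r7c4 = 9.
For r5c2:
  Consider where 8 can go in box 4.
  r4c2 is out (row 4 already has a 8).
  r4c3 is out (row 4 already has a 8).
  r6c1 is out (row 6 already has a 8).
  r6c3 is out (row 6 already has a 8).
  So the only cell in box 4 that can hold 8 is r5c2.
  So r5c2 = 8.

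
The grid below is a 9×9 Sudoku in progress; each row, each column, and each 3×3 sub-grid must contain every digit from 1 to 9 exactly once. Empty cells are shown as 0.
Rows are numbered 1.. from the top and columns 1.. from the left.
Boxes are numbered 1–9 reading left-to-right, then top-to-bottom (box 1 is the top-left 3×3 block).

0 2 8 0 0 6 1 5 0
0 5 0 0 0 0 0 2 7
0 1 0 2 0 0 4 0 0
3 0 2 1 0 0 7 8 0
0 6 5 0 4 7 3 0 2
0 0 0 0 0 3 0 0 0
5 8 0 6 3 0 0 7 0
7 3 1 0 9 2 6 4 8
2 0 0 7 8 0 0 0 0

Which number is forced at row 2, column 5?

1

Row 2 already contains {2, 5, 7}.
Column 5 already contains {3, 4, 8, 9}.
Its 3×3 block (box 2) already contains {2, 6}.
The only value from 1–9 not eliminated is 1, so row 2, column 5 = 1.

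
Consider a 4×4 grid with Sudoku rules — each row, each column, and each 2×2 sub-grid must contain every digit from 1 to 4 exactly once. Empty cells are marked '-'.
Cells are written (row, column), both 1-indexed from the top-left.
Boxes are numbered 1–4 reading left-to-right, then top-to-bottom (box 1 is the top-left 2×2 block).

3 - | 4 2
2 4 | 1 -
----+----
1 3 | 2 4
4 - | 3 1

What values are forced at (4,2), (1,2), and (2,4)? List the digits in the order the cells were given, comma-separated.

For (4,2):
  Row 4 already contains {1, 3, 4}.
  Column 2 already contains {3, 4}.
  Its 2×2 block (box 3) already contains {1, 3, 4}.
  The only value from 1–4 not eliminated is 2, so (4,2) = 2.
For (1,2):
  Row 1 already contains {2, 3, 4}.
  Column 2 already contains {3, 4}.
  Its 2×2 block (box 1) already contains {2, 3, 4}.
  The only value from 1–4 not eliminated is 1, so (1,2) = 1.
For (2,4):
  Row 2 already contains {1, 2, 4}.
  Column 4 already contains {1, 2, 4}.
  Its 2×2 block (box 2) already contains {1, 2, 4}.
  The only value from 1–4 not eliminated is 3, so (2,4) = 3.

2,1,3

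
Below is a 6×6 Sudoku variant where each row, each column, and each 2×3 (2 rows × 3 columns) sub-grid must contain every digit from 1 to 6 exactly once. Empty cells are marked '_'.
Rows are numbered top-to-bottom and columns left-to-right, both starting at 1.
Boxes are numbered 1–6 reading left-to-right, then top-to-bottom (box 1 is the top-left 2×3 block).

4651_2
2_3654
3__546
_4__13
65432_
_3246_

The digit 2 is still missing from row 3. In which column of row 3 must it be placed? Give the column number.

Consider where 2 can go in row 3.
r3c3 is out (column 3 already has a 2).
So the only cell in row 3 that can hold 2 is r3c2.
That is column 2.

2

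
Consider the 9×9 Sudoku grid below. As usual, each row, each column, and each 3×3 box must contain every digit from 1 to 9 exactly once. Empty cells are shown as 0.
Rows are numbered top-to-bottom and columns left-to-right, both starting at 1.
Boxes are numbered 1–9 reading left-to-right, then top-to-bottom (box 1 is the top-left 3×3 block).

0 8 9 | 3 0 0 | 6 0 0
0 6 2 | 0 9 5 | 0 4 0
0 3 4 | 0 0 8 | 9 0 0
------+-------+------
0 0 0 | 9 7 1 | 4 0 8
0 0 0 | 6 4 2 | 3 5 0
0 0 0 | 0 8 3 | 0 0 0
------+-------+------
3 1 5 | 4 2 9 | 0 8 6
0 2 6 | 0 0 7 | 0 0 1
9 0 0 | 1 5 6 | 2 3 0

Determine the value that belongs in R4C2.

Row 4 already contains {1, 4, 7, 8, 9}.
Column 2 already contains {1, 2, 3, 6, 8}.
Its 3×3 block (box 4) already contains {}.
The only value from 1–9 not eliminated is 5, so R4C2 = 5.

5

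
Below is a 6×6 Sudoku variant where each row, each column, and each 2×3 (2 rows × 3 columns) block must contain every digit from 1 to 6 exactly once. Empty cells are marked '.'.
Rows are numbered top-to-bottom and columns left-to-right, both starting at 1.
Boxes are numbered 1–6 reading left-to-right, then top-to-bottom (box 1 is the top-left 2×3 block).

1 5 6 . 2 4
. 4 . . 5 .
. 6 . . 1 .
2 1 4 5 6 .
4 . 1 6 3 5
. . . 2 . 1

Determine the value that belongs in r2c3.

Cell r2c3 itself could take any of {2, 3} by direct elimination.
Consider where 2 can go in row 2.
r2c1 is out (column 1 already has a 2).
r2c4 is out (column 4 already has a 2).
r2c6 is out (box 2 already has a 2).
So the only cell in row 2 that can hold 2 is r2c3.
Therefore r2c3 = 2.

2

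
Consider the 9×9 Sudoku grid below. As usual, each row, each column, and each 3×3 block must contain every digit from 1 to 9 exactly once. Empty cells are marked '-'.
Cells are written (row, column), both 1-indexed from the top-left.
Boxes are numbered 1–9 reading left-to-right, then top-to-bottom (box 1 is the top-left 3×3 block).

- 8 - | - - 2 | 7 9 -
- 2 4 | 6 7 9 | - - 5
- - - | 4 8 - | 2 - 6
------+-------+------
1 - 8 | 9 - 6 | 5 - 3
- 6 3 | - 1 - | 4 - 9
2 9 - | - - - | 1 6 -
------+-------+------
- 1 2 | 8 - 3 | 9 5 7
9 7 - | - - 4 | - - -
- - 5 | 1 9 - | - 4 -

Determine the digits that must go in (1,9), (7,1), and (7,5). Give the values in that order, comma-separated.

For (1,9):
  Consider where 4 can go in column 9.
  (6,9) is out (box 6 already has a 4).
  (8,9) is out (row 8 already has a 4).
  (9,9) is out (row 9 already has a 4).
  So the only cell in column 9 that can hold 4 is (1,9).
  So (1,9) = 4.
For (7,1):
  Consider where 4 can go in box 7.
  (8,3) is out (row 8 already has a 4).
  (9,1) is out (row 9 already has a 4).
  (9,2) is out (row 9 already has a 4).
  So the only cell in box 7 that can hold 4 is (7,1).
  So (7,1) = 4.
For (7,5):
  Row 7 already contains {1, 2, 3, 5, 7, 8, 9}.
  Column 5 already contains {1, 7, 8, 9}.
  Its 3×3 block (box 8) already contains {1, 3, 4, 8, 9}.
  The only value from 1–9 not eliminated is 6, so (7,5) = 6.

4,4,6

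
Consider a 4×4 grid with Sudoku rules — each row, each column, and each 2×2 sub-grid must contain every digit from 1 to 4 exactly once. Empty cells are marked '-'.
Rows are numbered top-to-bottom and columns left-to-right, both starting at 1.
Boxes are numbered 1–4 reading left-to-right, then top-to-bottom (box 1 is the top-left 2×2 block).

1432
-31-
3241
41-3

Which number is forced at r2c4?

Row 2 already contains {1, 3}.
Column 4 already contains {1, 2, 3}.
Its 2×2 block (box 2) already contains {1, 2, 3}.
The only value from 1–4 not eliminated is 4, so r2c4 = 4.

4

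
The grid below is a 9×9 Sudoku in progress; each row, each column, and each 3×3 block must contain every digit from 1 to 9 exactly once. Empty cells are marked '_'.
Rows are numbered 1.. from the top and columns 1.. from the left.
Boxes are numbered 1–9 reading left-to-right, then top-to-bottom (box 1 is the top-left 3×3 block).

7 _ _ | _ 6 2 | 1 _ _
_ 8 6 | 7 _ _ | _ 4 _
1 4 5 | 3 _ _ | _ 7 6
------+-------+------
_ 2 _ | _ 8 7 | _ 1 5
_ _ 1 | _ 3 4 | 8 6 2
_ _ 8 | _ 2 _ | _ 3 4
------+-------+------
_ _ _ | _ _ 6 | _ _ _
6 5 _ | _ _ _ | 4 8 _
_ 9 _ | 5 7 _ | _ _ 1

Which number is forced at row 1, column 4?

Cell row 1, column 4 itself could take any of {4, 8, 9} by direct elimination.
Consider where 4 can go in box 2.
row 2, column 5 is out (row 2 already has a 4).
row 2, column 6 is out (row 2 already has a 4).
row 3, column 5 is out (row 3 already has a 4).
row 3, column 6 is out (row 3 already has a 4).
So the only cell in box 2 that can hold 4 is row 1, column 4.
Therefore row 1, column 4 = 4.

4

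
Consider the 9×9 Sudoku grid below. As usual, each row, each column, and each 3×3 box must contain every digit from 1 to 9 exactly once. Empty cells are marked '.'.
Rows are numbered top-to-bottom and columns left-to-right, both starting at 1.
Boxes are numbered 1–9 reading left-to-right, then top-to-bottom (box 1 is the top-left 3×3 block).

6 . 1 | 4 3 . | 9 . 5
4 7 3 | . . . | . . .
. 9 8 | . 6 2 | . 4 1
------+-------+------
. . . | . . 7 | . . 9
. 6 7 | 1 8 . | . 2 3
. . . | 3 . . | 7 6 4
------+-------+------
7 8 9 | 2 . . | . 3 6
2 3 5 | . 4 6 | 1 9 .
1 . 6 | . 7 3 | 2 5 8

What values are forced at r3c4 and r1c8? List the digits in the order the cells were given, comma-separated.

For r3c4:
  Consider where 7 can go in box 2.
  r1c6 is out (column 6 already has a 7).
  r2c4 is out (row 2 already has a 7).
  r2c5 is out (row 2 already has a 7).
  r2c6 is out (row 2 already has a 7).
  So the only cell in box 2 that can hold 7 is r3c4.
  So r3c4 = 7.
For r1c8:
  Consider where 7 can go in column 8.
  r2c8 is out (row 2 already has a 7).
  r4c8 is out (row 4 already has a 7).
  So the only cell in column 8 that can hold 7 is r1c8.
  So r1c8 = 7.

7,7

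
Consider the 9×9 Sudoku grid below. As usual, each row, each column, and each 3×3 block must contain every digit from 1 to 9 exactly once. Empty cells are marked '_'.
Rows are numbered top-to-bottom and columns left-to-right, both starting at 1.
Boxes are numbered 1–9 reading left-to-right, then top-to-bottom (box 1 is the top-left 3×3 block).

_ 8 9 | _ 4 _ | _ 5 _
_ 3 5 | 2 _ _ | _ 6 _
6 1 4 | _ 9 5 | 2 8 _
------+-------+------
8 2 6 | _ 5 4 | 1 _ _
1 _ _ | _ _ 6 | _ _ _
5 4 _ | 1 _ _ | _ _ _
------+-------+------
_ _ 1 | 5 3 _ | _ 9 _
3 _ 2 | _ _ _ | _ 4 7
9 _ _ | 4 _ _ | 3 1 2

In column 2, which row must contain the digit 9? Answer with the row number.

5

Consider where 9 can go in column 2.
r7c2 is out (row 7 already has a 9).
r8c2 is out (box 7 already has a 9).
r9c2 is out (row 9 already has a 9).
So the only cell in column 2 that can hold 9 is r5c2.
That is row 5.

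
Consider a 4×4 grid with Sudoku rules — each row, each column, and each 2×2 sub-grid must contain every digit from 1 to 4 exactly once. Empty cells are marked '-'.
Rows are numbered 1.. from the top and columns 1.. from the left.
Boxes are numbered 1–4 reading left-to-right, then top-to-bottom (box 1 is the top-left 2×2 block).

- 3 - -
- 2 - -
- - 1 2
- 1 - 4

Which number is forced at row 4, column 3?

Row 4 already contains {1, 4}.
Column 3 already contains {1}.
Its 2×2 block (box 4) already contains {1, 2, 4}.
The only value from 1–4 not eliminated is 3, so row 4, column 3 = 3.

3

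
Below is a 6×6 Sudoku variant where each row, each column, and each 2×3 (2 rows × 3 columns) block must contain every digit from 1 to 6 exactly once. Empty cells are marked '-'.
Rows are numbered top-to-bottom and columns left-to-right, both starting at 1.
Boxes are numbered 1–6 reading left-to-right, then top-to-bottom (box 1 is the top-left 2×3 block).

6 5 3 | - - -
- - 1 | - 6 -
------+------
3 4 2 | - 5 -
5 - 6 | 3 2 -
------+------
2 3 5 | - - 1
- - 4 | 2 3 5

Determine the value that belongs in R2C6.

Cell R2C6 itself could take any of {2, 3, 4} by direct elimination.
Consider where 3 can go in column 6.
R1C6 is out (row 1 already has a 3).
R3C6 is out (row 3 already has a 3).
R4C6 is out (row 4 already has a 3).
So the only cell in column 6 that can hold 3 is R2C6.
Therefore R2C6 = 3.

3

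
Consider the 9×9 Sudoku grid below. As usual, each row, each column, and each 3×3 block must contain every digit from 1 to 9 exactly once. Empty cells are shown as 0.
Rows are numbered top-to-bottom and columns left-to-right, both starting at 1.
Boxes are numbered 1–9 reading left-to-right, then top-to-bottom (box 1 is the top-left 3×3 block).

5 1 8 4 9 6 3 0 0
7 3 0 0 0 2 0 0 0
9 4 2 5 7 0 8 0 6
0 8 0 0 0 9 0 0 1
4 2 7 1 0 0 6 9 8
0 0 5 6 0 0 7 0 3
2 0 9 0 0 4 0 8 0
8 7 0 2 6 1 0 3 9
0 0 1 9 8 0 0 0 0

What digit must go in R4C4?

7

Cell R4C4 itself could take any of {3, 7} by direct elimination.
Consider where 7 can go in box 5.
R4C5 is out (column 5 already has a 7).
R5C5 is out (row 5 already has a 7).
R5C6 is out (row 5 already has a 7).
R6C5 is out (row 6 already has a 7).
R6C6 is out (row 6 already has a 7).
So the only cell in box 5 that can hold 7 is R4C4.
Therefore R4C4 = 7.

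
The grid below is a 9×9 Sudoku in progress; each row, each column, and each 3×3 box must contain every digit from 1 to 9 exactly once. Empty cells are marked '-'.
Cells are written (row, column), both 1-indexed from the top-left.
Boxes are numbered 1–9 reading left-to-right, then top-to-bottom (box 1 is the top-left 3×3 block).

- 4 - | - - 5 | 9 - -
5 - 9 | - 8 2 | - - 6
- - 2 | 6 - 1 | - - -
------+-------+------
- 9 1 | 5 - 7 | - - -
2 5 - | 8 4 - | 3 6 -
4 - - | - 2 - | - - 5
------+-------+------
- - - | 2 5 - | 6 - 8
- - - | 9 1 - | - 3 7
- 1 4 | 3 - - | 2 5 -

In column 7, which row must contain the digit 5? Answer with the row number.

3

Consider where 5 can go in column 7.
(2,7) is out (row 2 already has a 5).
(4,7) is out (row 4 already has a 5).
(6,7) is out (row 6 already has a 5).
(8,7) is out (box 9 already has a 5).
So the only cell in column 7 that can hold 5 is (3,7).
That is row 3.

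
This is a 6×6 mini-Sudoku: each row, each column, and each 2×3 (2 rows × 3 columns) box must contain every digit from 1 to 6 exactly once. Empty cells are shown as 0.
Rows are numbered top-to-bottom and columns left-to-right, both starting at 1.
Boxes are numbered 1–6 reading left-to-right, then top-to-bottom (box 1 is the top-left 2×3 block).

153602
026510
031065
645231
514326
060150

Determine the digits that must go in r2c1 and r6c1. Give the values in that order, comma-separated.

4,3

For r2c1:
  Row 2 already contains {1, 2, 5, 6}.
  Column 1 already contains {1, 5, 6}.
  Its 2×3 block (box 1) already contains {1, 2, 3, 5, 6}.
  The only value from 1–6 not eliminated is 4, so r2c1 = 4.
For r6c1:
  Consider where 3 can go in row 6.
  r6c3 is out (column 3 already has a 3).
  r6c6 is out (box 6 already has a 3).
  So the only cell in row 6 that can hold 3 is r6c1.
  So r6c1 = 3.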